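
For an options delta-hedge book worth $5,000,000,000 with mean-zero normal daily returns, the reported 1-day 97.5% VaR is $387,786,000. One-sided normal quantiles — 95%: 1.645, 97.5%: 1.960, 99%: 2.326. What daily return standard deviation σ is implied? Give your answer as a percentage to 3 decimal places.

3.957%

VaR as a fraction: $387,786,000 / $5,000,000,000 = 7.756%.
σ = VaR / z = 7.756% / 1.960 = 3.957%.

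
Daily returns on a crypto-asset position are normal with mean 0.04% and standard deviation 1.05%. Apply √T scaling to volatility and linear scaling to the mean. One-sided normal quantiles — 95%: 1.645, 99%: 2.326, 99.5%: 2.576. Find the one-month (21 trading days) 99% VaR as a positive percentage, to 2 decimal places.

σ_{21d} = 1.05% × √21 = 4.812%; μ_{21d} = 21 × 0.04% = 0.840%.
VaR = −(0.840%) + 2.326 × 4.812% = 10.353%.

10.35%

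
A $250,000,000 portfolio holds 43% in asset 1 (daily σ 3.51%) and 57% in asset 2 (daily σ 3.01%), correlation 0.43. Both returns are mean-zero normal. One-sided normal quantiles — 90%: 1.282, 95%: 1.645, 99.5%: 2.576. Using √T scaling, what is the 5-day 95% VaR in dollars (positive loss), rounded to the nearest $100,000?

$25,100,000

σ_p = √(0.43²·3.51² + 0.57²·3.01² + 2·0.43·0.43·0.57·3.51·3.01) = 2.729%.
σ_{5d} = 2.729% × √5 = 6.102%.
VaR = 1.645 × 6.102% = 10.038%; on $250,000,000 that is $25,095,000.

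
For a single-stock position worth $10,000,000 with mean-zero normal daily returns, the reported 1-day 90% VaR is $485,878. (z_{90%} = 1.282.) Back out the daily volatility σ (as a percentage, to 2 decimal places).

3.79%

VaR as a fraction: $485,878 / $10,000,000 = 4.859%.
σ = VaR / z = 4.859% / 1.282 = 3.790%.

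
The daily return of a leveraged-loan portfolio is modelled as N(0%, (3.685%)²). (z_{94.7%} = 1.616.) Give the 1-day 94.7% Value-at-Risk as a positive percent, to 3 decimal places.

VaR = z·σ = 1.616 × 3.685% = 5.955%.

5.955%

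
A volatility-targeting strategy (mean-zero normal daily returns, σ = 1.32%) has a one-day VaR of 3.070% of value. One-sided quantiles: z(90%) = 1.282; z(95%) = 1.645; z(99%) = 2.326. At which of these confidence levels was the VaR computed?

99%

Implied z = VaR/σ = 3.070 / 1.32 = 2.326.
This matches z(99%) = 2.326.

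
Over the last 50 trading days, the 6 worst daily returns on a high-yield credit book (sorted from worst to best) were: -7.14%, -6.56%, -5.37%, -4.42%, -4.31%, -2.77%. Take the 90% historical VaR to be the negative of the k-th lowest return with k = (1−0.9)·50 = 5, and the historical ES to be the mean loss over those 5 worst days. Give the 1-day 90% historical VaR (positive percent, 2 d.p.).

4.31%

k = 5; the 5th lowest return is -4.31%, so VaR = 4.31%.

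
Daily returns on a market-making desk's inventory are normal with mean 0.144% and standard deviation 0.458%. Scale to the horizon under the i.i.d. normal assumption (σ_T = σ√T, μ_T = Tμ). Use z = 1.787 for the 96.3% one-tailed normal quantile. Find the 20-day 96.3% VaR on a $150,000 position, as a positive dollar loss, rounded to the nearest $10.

$1,170

σ_{20d} = 0.458% × √20 = 2.048%; μ_{20d} = 20 × 0.144% = 2.880%.
VaR = −(2.880%) + 1.787 × 2.048% = 0.780%.
On $150,000: 0.00780 × $150,000 = $1,170.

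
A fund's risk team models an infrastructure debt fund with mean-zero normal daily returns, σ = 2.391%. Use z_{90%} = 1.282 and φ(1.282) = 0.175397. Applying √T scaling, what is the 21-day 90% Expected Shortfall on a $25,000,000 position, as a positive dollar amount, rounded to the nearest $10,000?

σ_{21d} = 2.391% × √21 = 10.957%.
ES multiplier = φ(z)/(1−α) = 0.175397/0.1 = 1.754.
ES = 10.957% × 1.754 = 19.219%; on $25,000,000: $4,804,750.

$4,800,000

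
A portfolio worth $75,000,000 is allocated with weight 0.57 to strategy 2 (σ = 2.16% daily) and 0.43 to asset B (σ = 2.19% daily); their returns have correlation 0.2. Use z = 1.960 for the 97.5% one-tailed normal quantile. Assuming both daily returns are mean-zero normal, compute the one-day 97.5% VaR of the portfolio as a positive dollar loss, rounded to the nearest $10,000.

$2,490,000

σ_p² = 0.57²·2.16² + 0.43²·2.19² + 2·0.2·0.57·0.43·2.16·2.19 = 2.8664 (%²).
σ_p = √2.8664 = 1.693%.
VaR = 1.960 × 1.693% = 3.318%; on $75,000,000 that is $2,488,500.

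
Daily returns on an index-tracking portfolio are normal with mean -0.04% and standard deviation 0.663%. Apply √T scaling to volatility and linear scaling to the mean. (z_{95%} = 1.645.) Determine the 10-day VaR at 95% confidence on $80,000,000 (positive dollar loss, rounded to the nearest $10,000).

$3,080,000

σ_{10d} = 0.663% × √10 = 2.097%; μ_{10d} = 10 × -0.04% = -0.400%.
VaR = −(-0.400%) + 1.645 × 2.097% = 3.850%.
On $80,000,000: 0.03850 × $80,000,000 = $3,080,000.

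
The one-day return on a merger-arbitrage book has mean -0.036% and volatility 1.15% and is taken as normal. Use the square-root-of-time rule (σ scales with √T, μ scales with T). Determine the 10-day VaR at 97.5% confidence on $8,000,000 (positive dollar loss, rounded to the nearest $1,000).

$599,000

At 97.5%, z = 1.960.
σ_{10d} = 1.15% × √10 = 3.637%; μ_{10d} = 10 × -0.036% = -0.360%.
VaR = −(-0.360%) + 1.960 × 3.637% = 7.489%.
On $8,000,000: 0.07489 × $8,000,000 = $599,120.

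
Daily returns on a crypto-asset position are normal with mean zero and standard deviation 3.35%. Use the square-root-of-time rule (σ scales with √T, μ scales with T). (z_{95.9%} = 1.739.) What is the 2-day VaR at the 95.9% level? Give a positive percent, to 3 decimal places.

8.239%

σ_{2d} = 3.35% × √2 = 4.738%.
VaR = 1.739 × 4.738% = 8.239%.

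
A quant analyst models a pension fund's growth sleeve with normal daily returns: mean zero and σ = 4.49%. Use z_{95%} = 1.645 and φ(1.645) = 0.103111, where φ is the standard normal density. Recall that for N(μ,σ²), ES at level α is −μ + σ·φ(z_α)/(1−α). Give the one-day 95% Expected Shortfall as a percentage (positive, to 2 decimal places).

9.26%

Tail multiplier: φ(z)/(1−α) = 0.103111 / 0.05 = 2.062.
ES = 4.49% × 2.062 = 9.258%.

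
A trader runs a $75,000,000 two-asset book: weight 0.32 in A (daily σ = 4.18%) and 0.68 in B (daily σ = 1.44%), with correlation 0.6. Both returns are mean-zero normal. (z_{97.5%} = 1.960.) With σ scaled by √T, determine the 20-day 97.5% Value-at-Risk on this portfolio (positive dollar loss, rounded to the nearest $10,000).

$13,660,000

σ_p = √(0.32²·4.18² + 0.68²·1.44² + 2·0.6·0.32·0.68·4.18·1.44) = 2.078%.
σ_{20d} = 2.078% × √20 = 9.293%.
VaR = 1.960 × 9.293% = 18.214%; on $75,000,000 that is $13,660,500.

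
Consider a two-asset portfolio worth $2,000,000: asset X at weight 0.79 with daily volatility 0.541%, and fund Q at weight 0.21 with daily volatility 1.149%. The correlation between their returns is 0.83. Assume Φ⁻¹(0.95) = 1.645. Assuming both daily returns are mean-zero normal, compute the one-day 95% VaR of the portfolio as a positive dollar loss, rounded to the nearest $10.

σ_p² = 0.79²·0.541² + 0.21²·1.149² + 2·0.83·0.79·0.21·0.541·1.149 = 0.4121 (%²).
σ_p = √0.4121 = 0.642%.
VaR = 1.645 × 0.642% = 1.056%; on $2,000,000 that is $21,120.

$21,120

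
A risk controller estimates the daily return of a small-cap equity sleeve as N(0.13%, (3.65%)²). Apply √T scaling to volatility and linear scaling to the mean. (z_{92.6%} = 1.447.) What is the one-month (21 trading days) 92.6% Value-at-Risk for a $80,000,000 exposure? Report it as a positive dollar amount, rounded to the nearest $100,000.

σ_{21d} = 3.65% × √21 = 16.726%; μ_{21d} = 21 × 0.13% = 2.730%.
VaR = −(2.730%) + 1.447 × 16.726% = 21.473%.
On $80,000,000: 0.21473 × $80,000,000 = $17,178,400.

$17,200,000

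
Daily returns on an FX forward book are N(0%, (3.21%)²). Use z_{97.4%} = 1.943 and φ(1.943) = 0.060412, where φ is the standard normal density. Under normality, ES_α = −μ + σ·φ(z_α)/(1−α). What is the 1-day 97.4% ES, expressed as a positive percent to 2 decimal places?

7.46%

Tail multiplier: φ(z)/(1−α) = 0.060412 / 0.026 = 2.324.
ES = 3.21% × 2.324 = 7.460%.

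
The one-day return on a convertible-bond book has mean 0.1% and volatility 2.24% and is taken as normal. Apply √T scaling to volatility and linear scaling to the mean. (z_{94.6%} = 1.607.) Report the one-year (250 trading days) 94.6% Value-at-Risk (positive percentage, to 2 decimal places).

σ_{250d} = 2.24% × √250 = 35.418%; μ_{250d} = 250 × 0.1% = 25.000%.
VaR = −(25.000%) + 1.607 × 35.418% = 31.917%.

31.92%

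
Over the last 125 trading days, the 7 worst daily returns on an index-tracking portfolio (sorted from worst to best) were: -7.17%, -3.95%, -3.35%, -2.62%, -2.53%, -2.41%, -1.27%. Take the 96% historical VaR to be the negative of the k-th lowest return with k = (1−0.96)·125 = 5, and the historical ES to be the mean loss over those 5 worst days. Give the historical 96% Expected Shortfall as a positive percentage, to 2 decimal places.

3.92%

The 5 worst returns sum to -19.62%.
ES = −(-19.62%) / 5 = 3.924% ≈ 3.92%.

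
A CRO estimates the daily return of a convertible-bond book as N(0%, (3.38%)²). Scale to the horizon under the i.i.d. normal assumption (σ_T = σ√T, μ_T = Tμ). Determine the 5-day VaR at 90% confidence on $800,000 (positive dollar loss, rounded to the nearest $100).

At 90%, z = 1.282.
σ_{5d} = 3.38% × √5 = 7.558%.
VaR = 1.282 × 7.558% = 9.689%.
On $800,000: 0.09689 × $800,000 = $77,512.

$77,500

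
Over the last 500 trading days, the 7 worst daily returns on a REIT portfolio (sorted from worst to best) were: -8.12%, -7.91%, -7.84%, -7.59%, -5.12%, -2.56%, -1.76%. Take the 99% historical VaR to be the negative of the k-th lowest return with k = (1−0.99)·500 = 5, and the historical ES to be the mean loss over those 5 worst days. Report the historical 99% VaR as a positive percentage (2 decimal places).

k = 5; the 5th lowest return is -5.12%, so VaR = 5.12%.

5.12%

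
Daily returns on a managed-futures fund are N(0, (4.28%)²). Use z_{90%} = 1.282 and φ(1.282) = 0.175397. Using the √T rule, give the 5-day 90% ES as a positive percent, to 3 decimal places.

16.786%

σ_{5d} = 4.28% × √5 = 9.570%.
ES multiplier = φ(z)/(1−α) = 0.175397/0.1 = 1.754.
ES = 9.570% × 1.754 = 16.786%.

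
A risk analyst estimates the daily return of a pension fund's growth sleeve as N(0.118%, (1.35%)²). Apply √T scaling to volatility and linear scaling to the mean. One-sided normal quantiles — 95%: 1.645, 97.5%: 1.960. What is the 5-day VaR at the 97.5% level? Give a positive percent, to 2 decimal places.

5.33%

σ_{5d} = 1.35% × √5 = 3.019%; μ_{5d} = 5 × 0.118% = 0.590%.
VaR = −(0.590%) + 1.960 × 3.019% = 5.327%.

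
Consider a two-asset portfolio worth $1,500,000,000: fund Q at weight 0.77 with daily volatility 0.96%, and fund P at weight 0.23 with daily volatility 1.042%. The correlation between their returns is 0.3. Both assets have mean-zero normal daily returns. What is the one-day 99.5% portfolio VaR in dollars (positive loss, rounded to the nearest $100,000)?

$32,600,000

σ_p² = 0.77²·0.96² + 0.23²·1.042² + 2·0.3·0.77·0.23·0.96·1.042 = 0.7101 (%²).
σ_p = √0.7101 = 0.843%.
At 99.5%, z = 2.576.
VaR = 2.576 × 0.843% = 2.172%; on $1,500,000,000 that is $32,580,000.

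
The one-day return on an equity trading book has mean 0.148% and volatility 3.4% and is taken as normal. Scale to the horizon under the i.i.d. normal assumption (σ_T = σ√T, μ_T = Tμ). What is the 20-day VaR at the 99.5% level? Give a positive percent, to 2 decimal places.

At 99.5%, z = 2.576.
σ_{20d} = 3.4% × √20 = 15.205%; μ_{20d} = 20 × 0.148% = 2.960%.
VaR = −(2.960%) + 2.576 × 15.205% = 36.208%.

36.21%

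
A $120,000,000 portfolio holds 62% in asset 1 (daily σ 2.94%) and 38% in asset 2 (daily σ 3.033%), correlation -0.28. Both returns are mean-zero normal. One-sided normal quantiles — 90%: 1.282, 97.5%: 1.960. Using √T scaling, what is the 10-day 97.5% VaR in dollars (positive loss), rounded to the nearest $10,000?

σ_p = √(0.62²·2.94² + 0.38²·3.033² + 2·-0.28·0.62·0.38·2.94·3.033) = 1.864%.
σ_{10d} = 1.864% × √10 = 5.894%.
VaR = 1.960 × 5.894% = 11.552%; on $120,000,000 that is $13,862,400.

$13,860,000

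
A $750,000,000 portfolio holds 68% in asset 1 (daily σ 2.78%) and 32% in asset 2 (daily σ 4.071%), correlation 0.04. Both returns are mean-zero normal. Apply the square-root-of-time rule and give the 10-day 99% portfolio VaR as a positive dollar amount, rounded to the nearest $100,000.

$129,000,000

σ_p = √(0.68²·2.78² + 0.32²·4.071² + 2·0.04·0.68·0.32·2.78·4.071) = 2.338%.
σ_{10d} = 2.338% × √10 = 7.393%.
z(99%) = 2.326.
VaR = 2.326 × 7.393% = 17.196%; on $750,000,000 that is $128,970,000.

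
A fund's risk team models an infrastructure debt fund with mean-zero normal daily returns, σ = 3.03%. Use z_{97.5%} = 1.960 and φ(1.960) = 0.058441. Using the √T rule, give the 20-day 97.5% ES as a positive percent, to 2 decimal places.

σ_{20d} = 3.03% × √20 = 13.551%.
ES multiplier = φ(z)/(1−α) = 0.058441/0.025 = 2.338.
ES = 13.551% × 2.338 = 31.682%.

31.68%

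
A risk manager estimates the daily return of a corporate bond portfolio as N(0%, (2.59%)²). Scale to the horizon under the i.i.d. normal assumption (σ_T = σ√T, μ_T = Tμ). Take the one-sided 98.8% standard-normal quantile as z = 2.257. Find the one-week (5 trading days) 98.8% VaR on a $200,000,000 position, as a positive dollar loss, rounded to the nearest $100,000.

σ_{5d} = 2.59% × √5 = 5.791%.
VaR = 2.257 × 5.791% = 13.070%.
On $200,000,000: 0.13070 × $200,000,000 = $26,140,000.

$26,100,000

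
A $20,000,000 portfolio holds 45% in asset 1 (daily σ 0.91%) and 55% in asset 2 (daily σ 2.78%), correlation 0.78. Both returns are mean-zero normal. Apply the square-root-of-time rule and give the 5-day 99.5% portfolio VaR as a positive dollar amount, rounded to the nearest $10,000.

$2,150,000

σ_p = √(0.45²·0.91² + 0.55²·2.78² + 2·0.78·0.45·0.55·0.91·2.78) = 1.866%.
σ_{5d} = 1.866% × √5 = 4.173%.
z(99.5%) = 2.576.
VaR = 2.576 × 4.173% = 10.750%; on $20,000,000 that is $2,150,000.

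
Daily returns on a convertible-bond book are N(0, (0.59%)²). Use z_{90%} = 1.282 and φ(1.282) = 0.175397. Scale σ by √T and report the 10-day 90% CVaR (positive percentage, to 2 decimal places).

σ_{10d} = 0.59% × √10 = 1.866%.
ES multiplier = φ(z)/(1−α) = 0.175397/0.1 = 1.754.
ES = 1.866% × 1.754 = 3.273%.

3.27%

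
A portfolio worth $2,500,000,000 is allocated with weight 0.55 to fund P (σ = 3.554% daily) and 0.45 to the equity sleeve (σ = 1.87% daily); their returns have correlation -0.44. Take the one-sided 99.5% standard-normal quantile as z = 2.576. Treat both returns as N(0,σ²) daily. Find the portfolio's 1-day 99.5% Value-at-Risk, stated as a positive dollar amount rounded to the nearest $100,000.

$113,000,000

σ_p² = 0.55²·3.554² + 0.45²·1.87² + 2·-0.44·0.55·0.45·3.554·1.87 = 3.0815 (%²).
σ_p = √3.0815 = 1.755%.
VaR = 2.576 × 1.755% = 4.521%; on $2,500,000,000 that is $113,025,000.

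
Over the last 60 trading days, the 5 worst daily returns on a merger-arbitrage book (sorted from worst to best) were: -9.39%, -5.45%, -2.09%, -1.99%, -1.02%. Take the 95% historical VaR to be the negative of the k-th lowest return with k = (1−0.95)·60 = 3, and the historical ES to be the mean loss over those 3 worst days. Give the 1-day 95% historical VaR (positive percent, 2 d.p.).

k = 3; the 3rd lowest return is -2.09%, so VaR = 2.09%.

2.09%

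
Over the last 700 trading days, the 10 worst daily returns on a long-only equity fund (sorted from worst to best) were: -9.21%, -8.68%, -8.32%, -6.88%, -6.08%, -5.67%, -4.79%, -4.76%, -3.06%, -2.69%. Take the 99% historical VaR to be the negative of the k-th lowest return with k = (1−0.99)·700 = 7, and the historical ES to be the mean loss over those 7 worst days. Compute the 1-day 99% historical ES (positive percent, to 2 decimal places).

7.09%

The 7 worst returns sum to -49.63%.
ES = −(-49.63%) / 7 = 7.09%.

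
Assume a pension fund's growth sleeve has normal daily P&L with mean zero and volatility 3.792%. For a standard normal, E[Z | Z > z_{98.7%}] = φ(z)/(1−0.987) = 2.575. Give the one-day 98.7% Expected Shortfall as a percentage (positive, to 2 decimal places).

9.76%

ES = 3.792% × 2.575 = 9.764%.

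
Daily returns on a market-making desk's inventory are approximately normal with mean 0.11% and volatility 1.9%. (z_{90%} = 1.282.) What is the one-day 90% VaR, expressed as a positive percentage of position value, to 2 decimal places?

2.33%

VaR = −μ + z·σ = −(0.11%) + 1.282 × 1.9% = 2.326%.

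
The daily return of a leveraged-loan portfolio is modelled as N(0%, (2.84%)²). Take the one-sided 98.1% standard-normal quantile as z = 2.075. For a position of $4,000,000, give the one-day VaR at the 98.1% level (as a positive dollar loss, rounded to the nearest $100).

$235,700

VaR = z·σ = 2.075 × 2.84% = 5.893%.
On $4,000,000: 0.05893 × $4,000,000 = $235,720.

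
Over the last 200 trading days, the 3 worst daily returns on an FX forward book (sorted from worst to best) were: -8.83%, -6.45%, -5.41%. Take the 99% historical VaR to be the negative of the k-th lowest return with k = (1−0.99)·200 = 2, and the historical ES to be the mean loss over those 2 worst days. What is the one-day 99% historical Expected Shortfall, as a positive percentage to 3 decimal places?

The 2 worst returns sum to -15.28%.
ES = −(-15.28%) / 2 = 7.64% ≈ 7.640%.

7.640%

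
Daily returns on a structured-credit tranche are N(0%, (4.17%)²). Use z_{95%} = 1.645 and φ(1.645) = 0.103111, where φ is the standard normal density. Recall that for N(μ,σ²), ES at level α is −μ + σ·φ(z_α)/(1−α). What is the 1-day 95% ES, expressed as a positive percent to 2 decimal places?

8.60%

Tail multiplier: φ(z)/(1−α) = 0.103111 / 0.05 = 2.062.
ES = 4.17% × 2.062 = 8.599%.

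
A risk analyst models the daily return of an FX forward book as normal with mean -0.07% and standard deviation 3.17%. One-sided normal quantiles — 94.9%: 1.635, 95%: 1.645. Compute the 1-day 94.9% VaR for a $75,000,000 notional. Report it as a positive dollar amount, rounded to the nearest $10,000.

VaR = −μ + z·σ = −(-0.07%) + 1.635 × 3.17% = 5.253%.
On $75,000,000: 0.05253 × $75,000,000 = $3,939,750.

$3,940,000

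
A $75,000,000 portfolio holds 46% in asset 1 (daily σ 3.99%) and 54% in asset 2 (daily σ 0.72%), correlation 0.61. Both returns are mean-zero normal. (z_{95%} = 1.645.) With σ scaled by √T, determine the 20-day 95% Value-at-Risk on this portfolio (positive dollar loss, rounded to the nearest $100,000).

σ_p = √(0.46²·3.99² + 0.54²·0.72² + 2·0.61·0.46·0.54·3.99·0.72) = 2.095%.
σ_{20d} = 2.095% × √20 = 9.369%.
VaR = 1.645 × 9.369% = 15.412%; on $75,000,000 that is $11,559,000.

$11,600,000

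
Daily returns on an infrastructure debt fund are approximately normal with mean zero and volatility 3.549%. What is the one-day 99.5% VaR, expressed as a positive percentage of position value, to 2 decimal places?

9.14%

At 99.5% one-sided, z = 2.576.
VaR = z·σ = 2.576 × 3.549% = 9.142%.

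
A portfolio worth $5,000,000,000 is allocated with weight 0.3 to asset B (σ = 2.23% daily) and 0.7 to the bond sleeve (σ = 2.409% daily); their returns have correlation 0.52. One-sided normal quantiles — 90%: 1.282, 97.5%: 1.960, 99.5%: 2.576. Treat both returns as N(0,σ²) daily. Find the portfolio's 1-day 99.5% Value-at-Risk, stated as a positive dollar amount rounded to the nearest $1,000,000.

σ_p² = 0.3²·2.23² + 0.7²·2.409² + 2·0.52·0.3·0.7·2.23·2.409 = 4.4644 (%²).
σ_p = √4.4644 = 2.113%.
VaR = 2.576 × 2.113% = 5.443%; on $5,000,000,000 that is $272,150,000.

$272,000,000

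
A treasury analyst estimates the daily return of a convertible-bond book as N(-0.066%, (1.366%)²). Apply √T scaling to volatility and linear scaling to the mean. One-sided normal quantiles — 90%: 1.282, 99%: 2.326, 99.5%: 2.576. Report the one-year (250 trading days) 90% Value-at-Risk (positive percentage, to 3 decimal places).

44.189%

σ_{250d} = 1.366% × √250 = 21.598%; μ_{250d} = 250 × -0.066% = -16.500%.
VaR = −(-16.500%) + 1.282 × 21.598% = 44.189%.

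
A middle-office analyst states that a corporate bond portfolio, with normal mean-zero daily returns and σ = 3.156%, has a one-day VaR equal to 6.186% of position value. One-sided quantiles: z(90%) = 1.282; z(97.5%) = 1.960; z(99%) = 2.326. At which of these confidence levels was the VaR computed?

97.5%

Implied z = VaR/σ = 6.186 / 3.156 = 1.960.
This matches z(97.5%) = 1.960.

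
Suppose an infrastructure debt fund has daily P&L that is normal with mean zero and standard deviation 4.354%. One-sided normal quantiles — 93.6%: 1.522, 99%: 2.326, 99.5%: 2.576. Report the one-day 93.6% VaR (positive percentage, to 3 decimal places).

6.627%

VaR = z·σ = 1.522 × 4.354% = 6.627%.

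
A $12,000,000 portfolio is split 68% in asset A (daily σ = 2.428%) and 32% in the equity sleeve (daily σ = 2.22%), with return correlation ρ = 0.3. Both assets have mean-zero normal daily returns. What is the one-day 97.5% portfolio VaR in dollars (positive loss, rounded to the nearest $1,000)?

σ_p² = 0.68²·2.428² + 0.32²·2.22² + 2·0.3·0.68·0.32·2.428·2.22 = 3.9343 (%²).
σ_p = √3.9343 = 1.984%.
At 97.5%, z = 1.960.
VaR = 1.960 × 1.984% = 3.889%; on $12,000,000 that is $466,680.

$467,000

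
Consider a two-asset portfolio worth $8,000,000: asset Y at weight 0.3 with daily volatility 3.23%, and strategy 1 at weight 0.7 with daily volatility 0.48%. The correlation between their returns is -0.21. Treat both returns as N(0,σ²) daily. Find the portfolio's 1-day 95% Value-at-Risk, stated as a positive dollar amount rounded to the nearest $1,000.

$126,000

σ_p² = 0.3²·3.23² + 0.7²·0.48² + 2·-0.21·0.3·0.7·3.23·0.48 = 0.9151 (%²).
σ_p = √0.9151 = 0.957%.
At 95%, z = 1.645.
VaR = 1.645 × 0.957% = 1.574%; on $8,000,000 that is $125,920.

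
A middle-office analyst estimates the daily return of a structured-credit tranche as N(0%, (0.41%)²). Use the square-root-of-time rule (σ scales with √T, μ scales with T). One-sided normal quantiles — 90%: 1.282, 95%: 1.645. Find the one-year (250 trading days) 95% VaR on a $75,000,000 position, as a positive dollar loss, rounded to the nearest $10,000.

$8,000,000

σ_{250d} = 0.41% × √250 = 6.483%.
VaR = 1.645 × 6.483% = 10.665%.
On $75,000,000: 0.10665 × $75,000,000 = $7,998,750.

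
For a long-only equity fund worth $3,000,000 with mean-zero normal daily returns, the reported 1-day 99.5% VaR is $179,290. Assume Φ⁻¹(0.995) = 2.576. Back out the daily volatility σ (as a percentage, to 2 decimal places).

2.32%

VaR as a fraction: $179,290 / $3,000,000 = 5.976%.
σ = VaR / z = 5.976% / 2.576 = 2.320%.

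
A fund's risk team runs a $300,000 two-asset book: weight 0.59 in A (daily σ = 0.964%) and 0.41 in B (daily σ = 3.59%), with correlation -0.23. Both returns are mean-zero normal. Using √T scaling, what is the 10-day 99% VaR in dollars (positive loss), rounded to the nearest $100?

σ_p = √(0.59²·0.964² + 0.41²·3.59² + 2·-0.23·0.59·0.41·0.964·3.59) = 1.451%.
σ_{10d} = 1.451% × √10 = 4.588%.
z(99%) = 2.326.
VaR = 2.326 × 4.588% = 10.672%; on $300,000 that is $32,016.

$32,000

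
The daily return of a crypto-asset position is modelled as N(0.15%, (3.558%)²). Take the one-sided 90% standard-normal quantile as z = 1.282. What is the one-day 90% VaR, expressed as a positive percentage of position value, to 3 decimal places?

4.411%

VaR = −μ + z·σ = −(0.15%) + 1.282 × 3.558% = 4.411%.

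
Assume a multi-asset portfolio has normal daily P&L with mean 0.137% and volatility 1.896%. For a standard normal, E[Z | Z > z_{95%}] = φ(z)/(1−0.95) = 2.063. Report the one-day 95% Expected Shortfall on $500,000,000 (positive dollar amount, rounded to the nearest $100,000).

ES = −(0.137%) + 1.896% × 2.063 = 3.774%.
On $500,000,000: 0.03774 × $500,000,000 = $18,870,000.

$18,900,000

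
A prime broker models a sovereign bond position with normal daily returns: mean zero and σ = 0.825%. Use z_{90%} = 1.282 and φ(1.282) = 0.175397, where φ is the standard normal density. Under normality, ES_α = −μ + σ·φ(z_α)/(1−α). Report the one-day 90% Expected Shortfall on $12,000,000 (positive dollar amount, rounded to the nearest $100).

$173,600

Tail multiplier: φ(z)/(1−α) = 0.175397 / 0.1 = 1.754.
ES = 0.825% × 1.754 = 1.447%.
On $12,000,000: 0.01447 × $12,000,000 = $173,640.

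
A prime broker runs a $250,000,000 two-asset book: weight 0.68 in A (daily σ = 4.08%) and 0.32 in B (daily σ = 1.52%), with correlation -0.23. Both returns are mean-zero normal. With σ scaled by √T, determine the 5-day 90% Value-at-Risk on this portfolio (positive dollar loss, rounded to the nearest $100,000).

σ_p = √(0.68²·4.08² + 0.32²·1.52² + 2·-0.23·0.68·0.32·4.08·1.52) = 2.704%.
σ_{5d} = 2.704% × √5 = 6.046%.
z(90%) = 1.282.
VaR = 1.282 × 6.046% = 7.751%; on $250,000,000 that is $19,377,500.

$19,400,000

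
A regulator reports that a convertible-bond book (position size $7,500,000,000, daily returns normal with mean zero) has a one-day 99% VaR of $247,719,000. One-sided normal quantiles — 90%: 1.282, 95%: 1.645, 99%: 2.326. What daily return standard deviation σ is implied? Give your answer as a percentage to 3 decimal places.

VaR as a fraction: $247,719,000 / $7,500,000,000 = 3.303%.
σ = VaR / z = 3.303% / 2.326 = 1.420%.

1.420%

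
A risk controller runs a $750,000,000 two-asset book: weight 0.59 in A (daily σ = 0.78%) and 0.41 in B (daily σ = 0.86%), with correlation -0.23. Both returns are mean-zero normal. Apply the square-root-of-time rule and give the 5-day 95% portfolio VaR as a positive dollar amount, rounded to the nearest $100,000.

σ_p = √(0.59²·0.78² + 0.41²·0.86² + 2·-0.23·0.59·0.41·0.78·0.86) = 0.511%.
σ_{5d} = 0.511% × √5 = 1.143%.
z(95%) = 1.645.
VaR = 1.645 × 1.143% = 1.880%; on $750,000,000 that is $14,100,000.

$14,100,000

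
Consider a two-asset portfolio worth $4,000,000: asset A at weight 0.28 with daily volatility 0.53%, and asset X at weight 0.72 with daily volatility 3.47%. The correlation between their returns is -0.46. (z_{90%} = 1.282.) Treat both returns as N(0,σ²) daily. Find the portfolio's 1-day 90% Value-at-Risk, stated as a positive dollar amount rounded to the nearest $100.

$124,800

σ_p² = 0.28²·0.53² + 0.72²·3.47² + 2·-0.46·0.28·0.72·0.53·3.47 = 5.9229 (%²).
σ_p = √5.9229 = 2.434%.
VaR = 1.282 × 2.434% = 3.120%; on $4,000,000 that is $124,800.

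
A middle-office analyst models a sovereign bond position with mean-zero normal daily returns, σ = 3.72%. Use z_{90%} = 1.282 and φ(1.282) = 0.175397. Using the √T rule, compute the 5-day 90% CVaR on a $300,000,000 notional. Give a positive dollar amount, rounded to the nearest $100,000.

$43,800,000

σ_{5d} = 3.72% × √5 = 8.318%.
ES multiplier = φ(z)/(1−α) = 0.175397/0.1 = 1.754.
ES = 8.318% × 1.754 = 14.590%; on $300,000,000: $43,770,000.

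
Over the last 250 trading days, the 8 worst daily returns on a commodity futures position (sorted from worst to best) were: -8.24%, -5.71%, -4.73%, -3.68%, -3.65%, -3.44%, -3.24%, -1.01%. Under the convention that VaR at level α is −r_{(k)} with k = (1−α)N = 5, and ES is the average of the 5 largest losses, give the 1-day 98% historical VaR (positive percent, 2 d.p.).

k = 5; the 5th lowest return is -3.65%, so VaR = 3.65%.

3.65%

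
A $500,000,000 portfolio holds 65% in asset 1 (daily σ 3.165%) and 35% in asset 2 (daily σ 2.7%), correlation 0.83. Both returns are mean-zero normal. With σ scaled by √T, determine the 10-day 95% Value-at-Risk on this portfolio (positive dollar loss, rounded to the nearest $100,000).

$75,200,000

σ_p = √(0.65²·3.165² + 0.35²·2.7² + 2·0.83·0.65·0.35·3.165·2.7) = 2.890%.
σ_{10d} = 2.890% × √10 = 9.139%.
z(95%) = 1.645.
VaR = 1.645 × 9.139% = 15.034%; on $500,000,000 that is $75,170,000.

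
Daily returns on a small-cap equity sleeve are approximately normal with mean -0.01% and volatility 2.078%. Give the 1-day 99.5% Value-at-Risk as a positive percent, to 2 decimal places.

At 99.5% one-sided, z = 2.576.
VaR = −μ + z·σ = −(-0.01%) + 2.576 × 2.078% = 5.363%.

5.36%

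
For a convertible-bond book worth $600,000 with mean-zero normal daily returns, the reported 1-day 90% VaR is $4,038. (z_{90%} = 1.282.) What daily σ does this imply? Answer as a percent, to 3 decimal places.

VaR as a fraction: $4,038 / $600,000 = 0.673%.
σ = VaR / z = 0.673% / 1.282 = 0.525%.

0.525%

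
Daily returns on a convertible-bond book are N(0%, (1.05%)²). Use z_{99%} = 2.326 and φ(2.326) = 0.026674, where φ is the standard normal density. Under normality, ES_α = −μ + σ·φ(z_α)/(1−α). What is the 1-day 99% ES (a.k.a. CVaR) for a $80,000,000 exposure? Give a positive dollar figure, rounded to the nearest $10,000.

$2,240,000

Tail multiplier: φ(z)/(1−α) = 0.026674 / 0.01 = 2.667.
ES = 1.05% × 2.667 = 2.800%.
On $80,000,000: 0.02800 × $80,000,000 = $2,240,000.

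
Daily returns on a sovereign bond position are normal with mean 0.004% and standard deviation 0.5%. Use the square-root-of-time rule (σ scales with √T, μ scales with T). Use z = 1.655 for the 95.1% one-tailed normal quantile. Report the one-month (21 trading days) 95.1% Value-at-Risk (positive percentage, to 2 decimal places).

σ_{21d} = 0.5% × √21 = 2.291%; μ_{21d} = 21 × 0.004% = 0.084%.
VaR = −(0.084%) + 1.655 × 2.291% = 3.708%.

3.71%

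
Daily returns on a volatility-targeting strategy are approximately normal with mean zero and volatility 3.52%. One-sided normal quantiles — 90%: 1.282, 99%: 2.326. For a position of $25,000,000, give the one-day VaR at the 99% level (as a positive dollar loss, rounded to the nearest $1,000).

VaR = z·σ = 2.326 × 3.52% = 8.188%.
On $25,000,000: 0.08188 × $25,000,000 = $2,047,000.

$2,047,000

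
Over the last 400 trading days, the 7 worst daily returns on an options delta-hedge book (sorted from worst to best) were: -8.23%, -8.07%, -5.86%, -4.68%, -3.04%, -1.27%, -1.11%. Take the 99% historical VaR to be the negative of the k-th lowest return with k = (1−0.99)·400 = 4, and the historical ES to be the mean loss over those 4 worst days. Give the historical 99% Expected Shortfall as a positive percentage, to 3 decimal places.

The 4 worst returns sum to -26.84%.
ES = −(-26.84%) / 4 = 6.71% ≈ 6.710%.

6.710%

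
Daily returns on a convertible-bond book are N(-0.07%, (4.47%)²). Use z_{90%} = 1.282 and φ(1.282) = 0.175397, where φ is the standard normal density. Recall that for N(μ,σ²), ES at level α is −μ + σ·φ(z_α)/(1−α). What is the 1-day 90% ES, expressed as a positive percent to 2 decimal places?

7.91%

Tail multiplier: φ(z)/(1−α) = 0.175397 / 0.1 = 1.754.
ES = −(-0.07%) + 4.47% × 1.754 = 7.910%.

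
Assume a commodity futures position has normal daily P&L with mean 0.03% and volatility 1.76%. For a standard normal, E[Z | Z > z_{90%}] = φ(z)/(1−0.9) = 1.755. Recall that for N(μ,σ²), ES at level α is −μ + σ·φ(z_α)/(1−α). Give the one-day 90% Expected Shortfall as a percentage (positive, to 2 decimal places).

3.06%

ES = −(0.03%) + 1.76% × 1.755 = 3.059%.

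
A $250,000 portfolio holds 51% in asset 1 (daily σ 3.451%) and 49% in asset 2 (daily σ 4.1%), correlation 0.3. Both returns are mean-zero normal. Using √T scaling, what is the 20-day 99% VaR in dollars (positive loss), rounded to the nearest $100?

σ_p = √(0.51²·3.451² + 0.49²·4.1² + 2·0.3·0.51·0.49·3.451·4.1) = 3.042%.
σ_{20d} = 3.042% × √20 = 13.604%.
z(99%) = 2.326.
VaR = 2.326 × 13.604% = 31.643%; on $250,000 that is $79,108.

$79,100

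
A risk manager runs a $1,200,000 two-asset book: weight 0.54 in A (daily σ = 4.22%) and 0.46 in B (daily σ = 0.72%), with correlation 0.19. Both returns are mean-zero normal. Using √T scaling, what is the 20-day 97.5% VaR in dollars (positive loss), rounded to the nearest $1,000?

$249,000

σ_p = √(0.54²·4.22² + 0.46²·0.72² + 2·0.19·0.54·0.46·4.22·0.72) = 2.364%.
σ_{20d} = 2.364% × √20 = 10.572%.
z(97.5%) = 1.960.
VaR = 1.960 × 10.572% = 20.721%; on $1,200,000 that is $248,652.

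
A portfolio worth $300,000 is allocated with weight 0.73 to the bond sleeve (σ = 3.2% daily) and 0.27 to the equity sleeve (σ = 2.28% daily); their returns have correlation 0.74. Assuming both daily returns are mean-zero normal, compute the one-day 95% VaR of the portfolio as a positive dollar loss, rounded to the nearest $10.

$13,930

σ_p² = 0.73²·3.2² + 0.27²·2.28² + 2·0.74·0.73·0.27·3.2·2.28 = 7.9642 (%²).
σ_p = √7.9642 = 2.822%.
At 95%, z = 1.645.
VaR = 1.645 × 2.822% = 4.642%; on $300,000 that is $13,926.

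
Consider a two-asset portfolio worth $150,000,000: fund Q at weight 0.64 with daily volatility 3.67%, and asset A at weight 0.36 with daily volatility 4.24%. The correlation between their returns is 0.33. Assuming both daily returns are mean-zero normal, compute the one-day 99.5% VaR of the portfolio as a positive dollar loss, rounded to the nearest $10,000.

σ_p² = 0.64²·3.67² + 0.36²·4.24² + 2·0.33·0.64·0.36·3.67·4.24 = 10.2130 (%²).
σ_p = √10.2130 = 3.196%.
At 99.5%, z = 2.576.
VaR = 2.576 × 3.196% = 8.233%; on $150,000,000 that is $12,349,500.

$12,350,000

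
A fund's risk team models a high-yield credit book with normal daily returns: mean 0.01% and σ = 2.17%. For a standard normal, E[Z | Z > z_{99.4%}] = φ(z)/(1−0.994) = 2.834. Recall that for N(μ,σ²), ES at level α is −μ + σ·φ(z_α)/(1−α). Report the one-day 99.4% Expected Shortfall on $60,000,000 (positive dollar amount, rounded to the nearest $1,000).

ES = −(0.01%) + 2.17% × 2.834 = 6.140%.
On $60,000,000: 0.06140 × $60,000,000 = $3,684,000.

$3,684,000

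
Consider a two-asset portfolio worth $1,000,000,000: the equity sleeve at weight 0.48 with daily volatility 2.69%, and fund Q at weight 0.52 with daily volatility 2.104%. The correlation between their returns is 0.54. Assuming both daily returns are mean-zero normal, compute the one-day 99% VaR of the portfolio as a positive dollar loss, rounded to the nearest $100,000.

σ_p² = 0.48²·2.69² + 0.52²·2.104² + 2·0.54·0.48·0.52·2.69·2.104 = 4.3899 (%²).
σ_p = √4.3899 = 2.095%.
At 99%, z = 2.326.
VaR = 2.326 × 2.095% = 4.873%; on $1,000,000,000 that is $48,730,000.

$48,700,000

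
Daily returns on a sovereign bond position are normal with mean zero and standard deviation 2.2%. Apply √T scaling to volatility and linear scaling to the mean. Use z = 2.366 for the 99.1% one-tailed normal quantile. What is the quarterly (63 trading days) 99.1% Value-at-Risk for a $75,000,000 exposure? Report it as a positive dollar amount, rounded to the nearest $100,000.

σ_{63d} = 2.2% × √63 = 17.462%.
VaR = 2.366 × 17.462% = 41.315%.
On $75,000,000: 0.41315 × $75,000,000 = $30,986,250.

$31,000,000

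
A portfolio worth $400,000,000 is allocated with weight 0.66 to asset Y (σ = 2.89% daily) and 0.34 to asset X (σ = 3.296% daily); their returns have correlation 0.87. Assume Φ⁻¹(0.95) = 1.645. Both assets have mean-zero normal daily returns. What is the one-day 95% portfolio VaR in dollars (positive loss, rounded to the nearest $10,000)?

σ_p² = 0.66²·2.89² + 0.34²·3.296² + 2·0.87·0.66·0.34·2.89·3.296 = 8.6133 (%²).
σ_p = √8.6133 = 2.935%.
VaR = 1.645 × 2.935% = 4.828%; on $400,000,000 that is $19,312,000.

$19,310,000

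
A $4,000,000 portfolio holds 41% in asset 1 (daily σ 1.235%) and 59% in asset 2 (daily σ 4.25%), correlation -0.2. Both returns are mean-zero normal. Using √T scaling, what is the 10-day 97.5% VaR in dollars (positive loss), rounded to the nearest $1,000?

σ_p = √(0.41²·1.235² + 0.59²·4.25² + 2·-0.2·0.41·0.59·1.235·4.25) = 2.457%.
σ_{10d} = 2.457% × √10 = 7.770%.
z(97.5%) = 1.960.
VaR = 1.960 × 7.770% = 15.229%; on $4,000,000 that is $609,160.

$609,000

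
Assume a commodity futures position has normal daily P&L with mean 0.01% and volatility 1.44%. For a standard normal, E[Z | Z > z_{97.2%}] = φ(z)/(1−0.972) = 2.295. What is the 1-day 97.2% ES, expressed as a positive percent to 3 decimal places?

ES = −(0.01%) + 1.44% × 2.295 = 3.295%.

3.295%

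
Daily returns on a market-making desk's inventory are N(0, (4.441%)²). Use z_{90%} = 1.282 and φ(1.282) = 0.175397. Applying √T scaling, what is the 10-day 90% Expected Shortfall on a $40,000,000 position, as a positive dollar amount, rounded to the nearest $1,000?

$9,853,000

σ_{10d} = 4.441% × √10 = 14.044%.
ES multiplier = φ(z)/(1−α) = 0.175397/0.1 = 1.754.
ES = 14.044% × 1.754 = 24.633%; on $40,000,000: $9,853,200.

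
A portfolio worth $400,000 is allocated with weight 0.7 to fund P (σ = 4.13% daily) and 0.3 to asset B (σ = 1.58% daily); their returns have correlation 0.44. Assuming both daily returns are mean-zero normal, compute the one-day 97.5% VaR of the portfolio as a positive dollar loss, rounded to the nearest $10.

σ_p² = 0.7²·4.13² + 0.3²·1.58² + 2·0.44·0.7·0.3·4.13·1.58 = 9.7885 (%²).
σ_p = √9.7885 = 3.129%.
At 97.5%, z = 1.960.
VaR = 1.960 × 3.129% = 6.133%; on $400,000 that is $24,532.

$24,530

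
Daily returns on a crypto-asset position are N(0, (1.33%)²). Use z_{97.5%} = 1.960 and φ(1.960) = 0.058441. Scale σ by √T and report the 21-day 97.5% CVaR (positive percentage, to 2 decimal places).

σ_{21d} = 1.33% × √21 = 6.095%.
ES multiplier = φ(z)/(1−α) = 0.058441/0.025 = 2.338.
ES = 6.095% × 2.338 = 14.250%.

14.25%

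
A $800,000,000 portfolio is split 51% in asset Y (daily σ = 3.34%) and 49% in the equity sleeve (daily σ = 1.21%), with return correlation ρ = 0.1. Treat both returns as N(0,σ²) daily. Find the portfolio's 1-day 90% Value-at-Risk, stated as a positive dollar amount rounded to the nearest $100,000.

σ_p² = 0.51²·3.34² + 0.49²·1.21² + 2·0.1·0.51·0.49·3.34·1.21 = 3.4551 (%²).
σ_p = √3.4551 = 1.859%.
At 90%, z = 1.282.
VaR = 1.282 × 1.859% = 2.383%; on $800,000,000 that is $19,064,000.

$19,100,000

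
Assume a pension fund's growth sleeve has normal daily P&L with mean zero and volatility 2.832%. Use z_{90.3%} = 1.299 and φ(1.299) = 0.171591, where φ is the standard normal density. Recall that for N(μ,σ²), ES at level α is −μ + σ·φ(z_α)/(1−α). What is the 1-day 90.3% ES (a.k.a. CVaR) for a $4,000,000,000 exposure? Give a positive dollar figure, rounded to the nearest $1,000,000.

$200,000,000

Tail multiplier: φ(z)/(1−α) = 0.171591 / 0.097 = 1.769.
ES = 2.832% × 1.769 = 5.010%.
On $4,000,000,000: 0.05010 × $4,000,000,000 = $200,400,000.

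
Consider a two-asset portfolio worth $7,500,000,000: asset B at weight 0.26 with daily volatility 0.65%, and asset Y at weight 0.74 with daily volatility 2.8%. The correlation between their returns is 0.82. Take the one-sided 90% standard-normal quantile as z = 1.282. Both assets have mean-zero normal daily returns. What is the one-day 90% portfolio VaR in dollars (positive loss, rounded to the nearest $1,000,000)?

σ_p² = 0.26²·0.65² + 0.74²·2.8² + 2·0.82·0.26·0.74·0.65·2.8 = 4.8960 (%²).
σ_p = √4.8960 = 2.213%.
VaR = 1.282 × 2.213% = 2.837%; on $7,500,000,000 that is $212,775,000.

$213,000,000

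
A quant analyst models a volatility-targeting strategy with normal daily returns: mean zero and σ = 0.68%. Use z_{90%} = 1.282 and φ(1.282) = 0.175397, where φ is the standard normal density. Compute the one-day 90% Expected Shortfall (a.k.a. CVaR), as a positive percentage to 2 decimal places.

Tail multiplier: φ(z)/(1−α) = 0.175397 / 0.1 = 1.754.
ES = 0.68% × 1.754 = 1.193%.

1.19%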